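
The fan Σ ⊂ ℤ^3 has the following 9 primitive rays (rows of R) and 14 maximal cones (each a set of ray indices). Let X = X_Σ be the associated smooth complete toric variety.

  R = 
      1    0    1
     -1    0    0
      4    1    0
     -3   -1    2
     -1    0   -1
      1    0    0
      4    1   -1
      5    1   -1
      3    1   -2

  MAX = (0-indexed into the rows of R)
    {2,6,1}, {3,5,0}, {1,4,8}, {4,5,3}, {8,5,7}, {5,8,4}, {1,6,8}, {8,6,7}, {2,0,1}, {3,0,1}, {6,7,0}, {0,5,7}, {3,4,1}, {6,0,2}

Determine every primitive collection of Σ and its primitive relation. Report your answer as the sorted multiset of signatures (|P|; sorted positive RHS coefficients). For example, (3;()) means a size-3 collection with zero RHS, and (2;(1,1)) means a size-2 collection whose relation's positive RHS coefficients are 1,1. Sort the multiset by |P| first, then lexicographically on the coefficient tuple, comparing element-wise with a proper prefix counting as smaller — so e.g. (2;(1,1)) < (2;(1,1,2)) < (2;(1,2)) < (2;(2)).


16 collections generate NE(X_Σ); each relation:

  P = {0,4}:  v_{0} + v_{4} = 0  →  sig = (2;())
  P = {1,5}:  v_{1} + v_{5} = 0  →  sig = (2;())
  P = {3,8}:  v_{3} + v_{8} = 0  →  sig = (2;())
  P = {0,8}:  v_{0} + v_{8} = v_{6}  →  sig = (2;(1))
  P = {1,7}:  v_{1} + v_{7} = v_{6}  →  sig = (2;(1))
  P = {3,6}:  v_{3} + v_{6} = v_{0}  →  sig = (2;(1))
  P = {4,6}:  v_{4} + v_{6} = v_{8}  →  sig = (2;(1))
  P = {5,6}:  v_{5} + v_{6} = v_{7}  →  sig = (2;(1))
  P = {2,4}:  v_{2} + v_{4} = v_{1} + v_{6}  →  sig = (2;(1,1))
  P = {2,5}:  v_{2} + v_{5} = v_{0} + v_{6}  →  sig = (2;(1,1))
  P = {3,7}:  v_{3} + v_{7} = v_{0} + v_{5}  →  sig = (2;(1,1))
  P = {4,7}:  v_{4} + v_{7} = v_{5} + v_{8}  →  sig = (2;(1,1))
  P = {2,3}:  v_{2} + v_{3} = 2·v_{0} + v_{1}  →  sig = (2;(1,2))
  P = {2,7}:  v_{2} + v_{7} = v_{0} + 2·v_{6}  →  sig = (2;(1,2))
  P = {2,8}:  v_{2} + v_{8} = v_{1} + 2·v_{6}  →  sig = (2;(1,2))
  P = {0,1,6}:  v_{0} + v_{1} + v_{6} = v_{2}  →  sig = (3;(1))

Signatures (|P|; sorted positive RHS coefficients), sorted:
    (2;())
    (2;())
    (2;())
    (2;(1))
    (2;(1))
    (2;(1))
    (2;(1))
    (2;(1))
    (2;(1,1))
    (2;(1,1))
    (2;(1,1))
    (2;(1,1))
    (2;(1,2))
    (2;(1,2))
    (2;(1,2))
    (3;(1))


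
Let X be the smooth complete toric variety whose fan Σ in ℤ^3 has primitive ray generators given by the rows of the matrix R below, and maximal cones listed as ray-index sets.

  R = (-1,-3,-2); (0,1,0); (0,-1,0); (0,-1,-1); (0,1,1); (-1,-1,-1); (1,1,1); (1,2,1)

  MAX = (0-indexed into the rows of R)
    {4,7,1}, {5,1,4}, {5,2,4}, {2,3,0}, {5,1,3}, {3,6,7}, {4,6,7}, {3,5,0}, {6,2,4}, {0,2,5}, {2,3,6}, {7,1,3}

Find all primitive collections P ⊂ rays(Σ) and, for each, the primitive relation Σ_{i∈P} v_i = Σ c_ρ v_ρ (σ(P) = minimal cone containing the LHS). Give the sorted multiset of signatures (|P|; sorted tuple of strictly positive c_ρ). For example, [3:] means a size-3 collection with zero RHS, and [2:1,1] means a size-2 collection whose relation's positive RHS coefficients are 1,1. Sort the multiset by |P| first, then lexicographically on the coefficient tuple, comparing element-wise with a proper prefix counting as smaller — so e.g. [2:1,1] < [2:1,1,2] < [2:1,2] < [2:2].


Δ(Σ) — 8 vertices, 11 min non-faces:

  • {1,2}:  v_{1} + v_{2} = 0 ; sig = [2:]
  • {3,4}:  v_{3} + v_{4} = 0 ; sig = [2:]
  • {5,6}:  v_{5} + v_{6} = 0 ; sig = [2:]
  • {0,7}:  v_{0} + v_{7} = v_{3} ; sig = [2:1]
  • {1,6}:  v_{1} + v_{6} = v_{7} ; sig = [2:1]
  • {2,7}:  v_{2} + v_{7} = v_{6} ; sig = [2:1]
  • {5,7}:  v_{5} + v_{7} = v_{1} ; sig = [2:1]
  • {0,1}:  v_{0} + v_{1} = v_{3} + v_{5} ; sig = [2:1,1]
  • {0,4}:  v_{0} + v_{4} = v_{2} + v_{5} ; sig = [2:1,1]
  • {0,6}:  v_{0} + v_{6} = v_{2} + v_{3} ; sig = [2:1,1]
  • {2,3,5}:  v_{2} + v_{3} + v_{5} = v_{0} ; sig = [3:1]

Signatures (|P|; sorted positive RHS coefficients), sorted:
[[2:], [2:], [2:], [2:1], [2:1], [2:1], [2:1], [2:1,1], [2:1,1], [2:1,1], [3:1]]


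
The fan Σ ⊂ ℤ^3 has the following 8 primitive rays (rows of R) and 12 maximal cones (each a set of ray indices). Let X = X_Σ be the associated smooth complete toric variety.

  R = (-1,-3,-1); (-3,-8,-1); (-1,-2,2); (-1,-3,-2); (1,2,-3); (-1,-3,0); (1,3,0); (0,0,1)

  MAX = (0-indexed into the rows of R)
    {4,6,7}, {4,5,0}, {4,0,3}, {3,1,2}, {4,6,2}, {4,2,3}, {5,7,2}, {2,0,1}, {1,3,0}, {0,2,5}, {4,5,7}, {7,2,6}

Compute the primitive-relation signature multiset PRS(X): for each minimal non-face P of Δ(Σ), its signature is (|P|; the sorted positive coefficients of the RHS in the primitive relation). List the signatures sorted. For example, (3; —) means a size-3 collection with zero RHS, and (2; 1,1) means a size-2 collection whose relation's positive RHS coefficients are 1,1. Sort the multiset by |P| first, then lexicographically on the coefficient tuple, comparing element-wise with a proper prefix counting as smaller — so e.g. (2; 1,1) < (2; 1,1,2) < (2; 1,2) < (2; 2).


14 collections generate NE(X_Σ); each relation:

  P = {5,6}:  v_{5} + v_{6} = 0  ⟹  sig = (2; —)
  P = {0,7}:  v_{0} + v_{7} = v_{5}  ⟹  sig = (2; 1)
  P = {3,7}:  v_{3} + v_{7} = v_{0}  ⟹  sig = (2; 1)
  P = {0,6}:  v_{0} + v_{6} = v_{2} + v_{4}  ⟹  sig = (2; 1,1)
  P = {1,6}:  v_{1} + v_{6} = 2·v_{2} + v_{3} + v_{4}  ⟹  sig = (2; 1,1,2)
  P = {1,7}:  v_{1} + v_{7} = 2·v_{0} + v_{2}  ⟹  sig = (2; 1,2)
  P = {1,5}:  v_{1} + v_{5} = 3·v_{0} + v_{2}  ⟹  sig = (2; 1,3)
  P = {1,4}:  v_{1} + v_{4} = 2·v_{3}  ⟹  sig = (2; 2)
  P = {3,5}:  v_{3} + v_{5} = 2·v_{0}  ⟹  sig = (2; 2)
  P = {3,6}:  v_{3} + v_{6} = 2·v_{2} + 2·v_{4}  ⟹  sig = (2; 2,2)
  P = {2,4,7}:  v_{2} + v_{4} + v_{7} = 0  ⟹  sig = (3; —)
  P = {0,2,3}:  v_{0} + v_{2} + v_{3} = v_{1}  ⟹  sig = (3; 1)
  P = {0,2,4}:  v_{0} + v_{2} + v_{4} = v_{3}  ⟹  sig = (3; 1)
  P = {2,4,5}:  v_{2} + v_{4} + v_{5} = v_{0}  ⟹  sig = (3; 1)

Sorted signature multiset PRS(X):
{ (2; —),  (2; 1) ×2,  (2; 1,1),  (2; 1,1,2),  (2; 1,2),  (2; 1,3),  (2; 2) ×2,  (2; 2,2),  (3; —),  (3; 1) ×3 }


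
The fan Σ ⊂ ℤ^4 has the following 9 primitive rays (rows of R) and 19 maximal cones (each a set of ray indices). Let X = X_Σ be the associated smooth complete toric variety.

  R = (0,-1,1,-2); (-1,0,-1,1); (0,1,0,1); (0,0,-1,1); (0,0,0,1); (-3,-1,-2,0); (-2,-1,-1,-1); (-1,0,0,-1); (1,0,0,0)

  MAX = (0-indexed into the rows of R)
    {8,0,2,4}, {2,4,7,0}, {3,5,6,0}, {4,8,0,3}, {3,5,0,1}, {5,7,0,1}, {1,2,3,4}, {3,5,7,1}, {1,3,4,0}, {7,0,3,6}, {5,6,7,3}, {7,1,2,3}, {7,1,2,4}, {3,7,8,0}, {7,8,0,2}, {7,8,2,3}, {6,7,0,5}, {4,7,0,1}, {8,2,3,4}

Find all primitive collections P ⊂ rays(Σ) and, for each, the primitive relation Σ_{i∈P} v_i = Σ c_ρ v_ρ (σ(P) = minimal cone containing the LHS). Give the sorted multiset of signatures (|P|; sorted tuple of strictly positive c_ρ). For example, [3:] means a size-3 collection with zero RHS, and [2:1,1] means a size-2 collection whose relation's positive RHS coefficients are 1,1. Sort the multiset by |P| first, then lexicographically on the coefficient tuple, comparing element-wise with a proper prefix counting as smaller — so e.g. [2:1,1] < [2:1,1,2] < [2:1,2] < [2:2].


14 collections generate NE(X_Σ); each relation:

  • {1,6}:  v_{1} + v_{6} = v_{5} ; sig = [2:1]
  • {1,8}:  v_{1} + v_{8} = v_{3} ; sig = [2:1]
  • {2,6}:  v_{2} + v_{6} = v_{1} + v_{7} ; sig = [2:1,1]
  • {5,8}:  v_{5} + v_{8} = v_{3} + v_{6} ; sig = [2:1,1]
  • {6,8}:  v_{6} + v_{8} = v_{0} + 2·v_{3} + v_{7} ; sig = [2:1,1,2]
  • {2,5}:  v_{2} + v_{5} = 2·v_{1} + v_{7} ; sig = [2:1,2]
  • {4,6}:  v_{4} + v_{6} = v_{0} + 2·v_{1} ; sig = [2:1,2]
  • {4,5}:  v_{4} + v_{5} = v_{0} + 3·v_{1} ; sig = [2:1,3]
  • {0,2,3}:  v_{0} + v_{2} + v_{3} = 0 ; sig = [3:]
  • {4,7,8}:  v_{4} + v_{7} + v_{8} = 0 ; sig = [3:]
  • {3,4,7}:  v_{3} + v_{4} + v_{7} = v_{1} ; sig = [3:1]
  • {0,1,2}:  v_{0} + v_{1} + v_{2} = v_{4} + v_{7} ; sig = [3:1,1]
  • {0,1,3,7}:  v_{0} + v_{1} + v_{3} + v_{7} = v_{6} ; sig = [4:1]
  • {0,3,5,7}:  v_{0} + v_{3} + v_{5} + v_{7} = 2·v_{6} ; sig = [4:2]

Signatures (|P|; sorted positive RHS coefficients), sorted:
{ [2:1] ×2,  [2:1,1] ×2,  [2:1,1,2],  [2:1,2] ×2,  [2:1,3],  [3:] ×2,  [3:1],  [3:1,1],  [4:1],  [4:2] }


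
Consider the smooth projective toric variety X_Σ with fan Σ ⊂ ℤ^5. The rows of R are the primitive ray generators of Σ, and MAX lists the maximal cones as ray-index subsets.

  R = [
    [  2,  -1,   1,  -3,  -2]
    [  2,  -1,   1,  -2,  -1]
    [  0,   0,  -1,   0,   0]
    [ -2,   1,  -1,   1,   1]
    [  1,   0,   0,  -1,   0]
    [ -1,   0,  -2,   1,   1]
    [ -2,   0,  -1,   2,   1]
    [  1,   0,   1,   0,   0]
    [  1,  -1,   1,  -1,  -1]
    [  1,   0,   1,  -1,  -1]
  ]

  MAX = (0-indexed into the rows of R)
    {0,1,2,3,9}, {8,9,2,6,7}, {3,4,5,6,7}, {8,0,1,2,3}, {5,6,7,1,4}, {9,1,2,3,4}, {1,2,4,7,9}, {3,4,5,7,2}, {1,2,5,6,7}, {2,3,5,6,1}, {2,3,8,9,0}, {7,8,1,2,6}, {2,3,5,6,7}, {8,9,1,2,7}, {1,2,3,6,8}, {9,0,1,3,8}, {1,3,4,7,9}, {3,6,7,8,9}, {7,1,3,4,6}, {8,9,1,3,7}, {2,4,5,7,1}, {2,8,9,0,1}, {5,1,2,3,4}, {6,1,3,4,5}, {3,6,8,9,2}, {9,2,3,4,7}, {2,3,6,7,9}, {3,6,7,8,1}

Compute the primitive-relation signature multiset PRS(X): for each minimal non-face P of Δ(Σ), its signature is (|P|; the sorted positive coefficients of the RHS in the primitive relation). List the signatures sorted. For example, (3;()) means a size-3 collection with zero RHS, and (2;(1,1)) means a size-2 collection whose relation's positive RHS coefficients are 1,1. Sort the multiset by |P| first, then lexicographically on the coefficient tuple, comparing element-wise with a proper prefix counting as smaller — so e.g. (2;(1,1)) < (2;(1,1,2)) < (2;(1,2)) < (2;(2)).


Σ has 14 primitive collections:

  {4,8}:  v_{4} + v_{8} = v_{1}  →  sig = (2;(1))
  {5,9}:  v_{5} + v_{9} = v_{2}  →  sig = (2;(1))
  {0,7}:  v_{0} + v_{7} = v_{1} + v_{9}  →  sig = (2;(1,1))
  {5,8}:  v_{5} + v_{8} = v_{1} + v_{2} + v_{6}  →  sig = (2;(1,1,1))
  {0,4}:  v_{0} + v_{4} = 2·v_{1} + v_{2} + v_{3} + v_{9}  →  sig = (2;(1,1,1,2))
  {0,5}:  v_{0} + v_{5} = v_{1} + 2·v_{2} + v_{3} + v_{8}  →  sig = (2;(1,1,1,2))
  {0,6}:  v_{0} + v_{6} = v_{2} + v_{3} + 2·v_{8}  →  sig = (2;(1,1,2))
  {4,6,9}:  v_{4} + v_{6} + v_{9} = 0  →  sig = (3;())
  {1,6,9}:  v_{1} + v_{6} + v_{9} = v_{8}  →  sig = (3;(1))
  {2,4,6}:  v_{2} + v_{4} + v_{6} = v_{5}  →  sig = (3;(1))
  {2,3,7,8}:  v_{2} + v_{3} + v_{7} + v_{8} = 0  →  sig = (4;())
  {1,2,3,7}:  v_{1} + v_{2} + v_{3} + v_{7} = v_{4}  →  sig = (4;(1))
  {1,3,5,7}:  v_{1} + v_{3} + v_{5} + v_{7} = 2·v_{4} + v_{6}  →  sig = (4;(1,2))
  {1,2,3,8,9}:  v_{1} + v_{2} + v_{3} + v_{8} + v_{9} = v_{0}  →  sig = (5;(1))

so the primitive-relation signature multiset is
    (2;(1))
    (2;(1))
    (2;(1,1))
    (2;(1,1,1))
    (2;(1,1,1,2))
    (2;(1,1,1,2))
    (2;(1,1,2))
    (3;())
    (3;(1))
    (3;(1))
    (4;())
    (4;(1))
    (4;(1,2))
    (5;(1))


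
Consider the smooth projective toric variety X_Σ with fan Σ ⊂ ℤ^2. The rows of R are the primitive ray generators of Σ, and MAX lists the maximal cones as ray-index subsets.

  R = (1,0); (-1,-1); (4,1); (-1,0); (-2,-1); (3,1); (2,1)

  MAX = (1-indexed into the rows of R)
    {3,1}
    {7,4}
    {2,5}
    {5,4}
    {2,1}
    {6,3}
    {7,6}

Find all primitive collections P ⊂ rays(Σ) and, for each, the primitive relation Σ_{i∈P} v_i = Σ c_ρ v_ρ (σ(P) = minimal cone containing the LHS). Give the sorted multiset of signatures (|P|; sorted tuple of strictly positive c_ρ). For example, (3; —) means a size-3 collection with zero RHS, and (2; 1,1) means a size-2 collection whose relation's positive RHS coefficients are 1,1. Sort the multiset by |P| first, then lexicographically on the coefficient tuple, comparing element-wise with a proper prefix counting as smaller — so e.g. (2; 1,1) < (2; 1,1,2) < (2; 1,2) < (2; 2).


Minimal non-faces — 14 found among 7 rays, 7 max cones:

  {1,4}:  v_{1} + v_{4} = 0  ⇒ sig = (2; —)
  {5,7}:  v_{5} + v_{7} = 0  ⇒ sig = (2; —)
  {1,5}:  v_{1} + v_{5} = v_{2}  ⇒ sig = (2; 1)
  {1,6}:  v_{1} + v_{6} = v_{3}  ⇒ sig = (2; 1)
  {1,7}:  v_{1} + v_{7} = v_{6}  ⇒ sig = (2; 1)
  {2,4}:  v_{2} + v_{4} = v_{5}  ⇒ sig = (2; 1)
  {2,7}:  v_{2} + v_{7} = v_{1}  ⇒ sig = (2; 1)
  {3,4}:  v_{3} + v_{4} = v_{6}  ⇒ sig = (2; 1)
  {4,6}:  v_{4} + v_{6} = v_{7}  ⇒ sig = (2; 1)
  {5,6}:  v_{5} + v_{6} = v_{1}  ⇒ sig = (2; 1)
  {2,6}:  v_{2} + v_{6} = 2·v_{1}  ⇒ sig = (2; 2)
  {3,5}:  v_{3} + v_{5} = 2·v_{1}  ⇒ sig = (2; 2)
  {3,7}:  v_{3} + v_{7} = 2·v_{6}  ⇒ sig = (2; 2)
  {2,3}:  v_{2} + v_{3} = 3·v_{1}  ⇒ sig = (2; 3)

Sorted signature multiset PRS(X):
    |P|=2: 14 collections, coeffs (), (), (1), (1), (1), (1), (1), (1), (1), (1), (2), (2), (2), (3)


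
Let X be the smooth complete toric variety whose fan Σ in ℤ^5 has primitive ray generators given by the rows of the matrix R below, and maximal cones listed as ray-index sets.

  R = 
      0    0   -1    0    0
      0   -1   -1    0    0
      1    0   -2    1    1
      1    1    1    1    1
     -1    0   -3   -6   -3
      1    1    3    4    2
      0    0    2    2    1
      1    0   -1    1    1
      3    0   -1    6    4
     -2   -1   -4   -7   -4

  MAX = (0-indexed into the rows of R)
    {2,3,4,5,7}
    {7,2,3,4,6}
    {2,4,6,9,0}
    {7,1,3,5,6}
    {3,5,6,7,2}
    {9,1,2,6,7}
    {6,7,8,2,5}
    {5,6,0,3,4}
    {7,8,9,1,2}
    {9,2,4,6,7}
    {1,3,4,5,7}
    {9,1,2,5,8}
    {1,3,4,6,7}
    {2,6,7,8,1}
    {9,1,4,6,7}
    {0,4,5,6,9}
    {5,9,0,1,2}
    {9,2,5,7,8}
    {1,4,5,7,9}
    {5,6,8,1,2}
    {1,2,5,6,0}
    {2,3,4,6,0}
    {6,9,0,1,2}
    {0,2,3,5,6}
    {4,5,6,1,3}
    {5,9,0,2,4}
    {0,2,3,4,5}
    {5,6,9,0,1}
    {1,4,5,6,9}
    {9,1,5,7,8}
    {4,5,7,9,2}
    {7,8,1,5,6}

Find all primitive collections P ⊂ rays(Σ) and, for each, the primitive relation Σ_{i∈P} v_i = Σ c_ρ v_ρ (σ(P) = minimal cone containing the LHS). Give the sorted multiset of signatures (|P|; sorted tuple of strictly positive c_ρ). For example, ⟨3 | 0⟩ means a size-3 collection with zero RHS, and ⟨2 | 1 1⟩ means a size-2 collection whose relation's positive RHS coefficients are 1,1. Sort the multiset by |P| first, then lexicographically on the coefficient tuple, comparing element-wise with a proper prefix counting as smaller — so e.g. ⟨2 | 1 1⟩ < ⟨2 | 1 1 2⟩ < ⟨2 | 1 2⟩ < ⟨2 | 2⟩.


Δ(Σ) — 10 vertices, 15 min non-faces:

  P={0,7}:  v_{0} + v_{7} = v_{2}  ⟹  sig = ⟨2 | 1⟩
  P={3,9}:  v_{3} + v_{9} = v_{4}  ⟹  sig = ⟨2 | 1⟩
  P={0,8}:  v_{0} + v_{8} = v_{1} + 2·v_{2} + v_{5}  ⟹  sig = ⟨2 | 1 1 2⟩
  P={4,8}:  v_{4} + v_{8} = v_{5} + 3·v_{7} + v_{9}  ⟹  sig = ⟨2 | 1 1 3⟩
  P={3,8}:  v_{3} + v_{8} = v_{5} + 3·v_{7}  ⟹  sig = ⟨2 | 1 3⟩
  P={0,1,3}:  v_{0} + v_{1} + v_{3} = v_{7}  ⟹  sig = ⟨3 | 1⟩
  P={0,1,4}:  v_{0} + v_{1} + v_{4} = v_{7} + v_{9}  ⟹  sig = ⟨3 | 1 1⟩
  P={6,8,9}:  v_{6} + v_{8} + v_{9} = v_{1} + v_{2}  ⟹  sig = ⟨3 | 1 1⟩
  P={1,2,4}:  v_{1} + v_{2} + v_{4} = 2·v_{7} + v_{9}  ⟹  sig = ⟨3 | 1 2⟩
  P={1,2,3}:  v_{1} + v_{2} + v_{3} = 2·v_{7}  ⟹  sig = ⟨3 | 2⟩
  P={5,6,7,9}:  v_{5} + v_{6} + v_{7} + v_{9} = 0  ⟹  sig = ⟨4 | 0⟩
  P={1,2,5,7}:  v_{1} + v_{2} + v_{5} + v_{7} = v_{8}  ⟹  sig = ⟨4 | 1⟩
  P={2,5,6,9}:  v_{2} + v_{5} + v_{6} + v_{9} = v_{0}  ⟹  sig = ⟨4 | 1⟩
  P={4,5,6,7}:  v_{4} + v_{5} + v_{6} + v_{7} = v_{3}  ⟹  sig = ⟨4 | 1⟩
  P={2,4,5,6}:  v_{2} + v_{4} + v_{5} + v_{6} = v_{0} + v_{3}  ⟹  sig = ⟨4 | 1 1⟩

Signatures (|P|; sorted positive RHS coefficients), sorted:
    ⟨2 | 1⟩
    ⟨2 | 1⟩
    ⟨2 | 1 1 2⟩
    ⟨2 | 1 1 3⟩
    ⟨2 | 1 3⟩
    ⟨3 | 1⟩
    ⟨3 | 1 1⟩
    ⟨3 | 1 1⟩
    ⟨3 | 1 2⟩
    ⟨3 | 2⟩
    ⟨4 | 0⟩
    ⟨4 | 1⟩
    ⟨4 | 1⟩
    ⟨4 | 1⟩
    ⟨4 | 1 1⟩


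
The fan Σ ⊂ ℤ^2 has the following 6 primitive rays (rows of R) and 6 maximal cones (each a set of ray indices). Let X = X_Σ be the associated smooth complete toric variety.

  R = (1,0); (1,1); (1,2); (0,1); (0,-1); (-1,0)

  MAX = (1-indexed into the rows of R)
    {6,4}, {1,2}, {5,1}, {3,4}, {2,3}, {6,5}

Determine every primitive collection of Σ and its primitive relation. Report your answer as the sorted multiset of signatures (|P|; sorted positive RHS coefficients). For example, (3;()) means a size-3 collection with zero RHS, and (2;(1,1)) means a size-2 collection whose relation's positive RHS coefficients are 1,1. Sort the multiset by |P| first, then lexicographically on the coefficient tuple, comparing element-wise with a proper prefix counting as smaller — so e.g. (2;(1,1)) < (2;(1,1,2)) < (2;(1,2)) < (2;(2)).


9 collections generate NE(X_Σ); each relation:

  P = {1,6}:  v_{1} + v_{6} = 0  ⟹  sig = (2;())
  P = {4,5}:  v_{4} + v_{5} = 0  ⟹  sig = (2;())
  P = {1,4}:  v_{1} + v_{4} = v_{2}  ⟹  sig = (2;(1))
  P = {2,4}:  v_{2} + v_{4} = v_{3}  ⟹  sig = (2;(1))
  P = {2,5}:  v_{2} + v_{5} = v_{1}  ⟹  sig = (2;(1))
  P = {2,6}:  v_{2} + v_{6} = v_{4}  ⟹  sig = (2;(1))
  P = {3,5}:  v_{3} + v_{5} = v_{2}  ⟹  sig = (2;(1))
  P = {1,3}:  v_{1} + v_{3} = 2·v_{2}  ⟹  sig = (2;(2))
  P = {3,6}:  v_{3} + v_{6} = 2·v_{4}  ⟹  sig = (2;(2))

so the primitive-relation signature multiset is
{ (2;()) ×2,  (2;(1)) ×5,  (2;(2)) ×2 }


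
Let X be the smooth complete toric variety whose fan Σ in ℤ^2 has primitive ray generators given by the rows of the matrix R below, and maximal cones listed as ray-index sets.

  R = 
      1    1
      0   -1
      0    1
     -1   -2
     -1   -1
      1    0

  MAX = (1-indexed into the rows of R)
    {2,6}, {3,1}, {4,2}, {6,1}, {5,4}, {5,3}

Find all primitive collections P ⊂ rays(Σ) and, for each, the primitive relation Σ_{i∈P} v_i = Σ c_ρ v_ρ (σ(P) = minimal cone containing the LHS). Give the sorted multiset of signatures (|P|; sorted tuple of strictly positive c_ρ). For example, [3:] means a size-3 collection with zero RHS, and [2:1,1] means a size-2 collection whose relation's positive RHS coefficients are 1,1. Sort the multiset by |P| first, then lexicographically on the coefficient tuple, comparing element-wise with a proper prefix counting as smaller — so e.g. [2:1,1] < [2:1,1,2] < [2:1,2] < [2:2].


Primitive collections (9):

  P={1,5}:  v_{1} + v_{5} = 0 — sig = [2:]
  P={2,3}:  v_{2} + v_{3} = 0 — sig = [2:]
  P={1,2}:  v_{1} + v_{2} = v_{6} — sig = [2:1]
  P={1,4}:  v_{1} + v_{4} = v_{2} — sig = [2:1]
  P={2,5}:  v_{2} + v_{5} = v_{4} — sig = [2:1]
  P={3,4}:  v_{3} + v_{4} = v_{5} — sig = [2:1]
  P={3,6}:  v_{3} + v_{6} = v_{1} — sig = [2:1]
  P={5,6}:  v_{5} + v_{6} = v_{2} — sig = [2:1]
  P={4,6}:  v_{4} + v_{6} = 2·v_{2} — sig = [2:2]

Signatures (|P|; sorted positive RHS coefficients), sorted:
[[2:], [2:], [2:1], [2:1], [2:1], [2:1], [2:1], [2:1], [2:2]]


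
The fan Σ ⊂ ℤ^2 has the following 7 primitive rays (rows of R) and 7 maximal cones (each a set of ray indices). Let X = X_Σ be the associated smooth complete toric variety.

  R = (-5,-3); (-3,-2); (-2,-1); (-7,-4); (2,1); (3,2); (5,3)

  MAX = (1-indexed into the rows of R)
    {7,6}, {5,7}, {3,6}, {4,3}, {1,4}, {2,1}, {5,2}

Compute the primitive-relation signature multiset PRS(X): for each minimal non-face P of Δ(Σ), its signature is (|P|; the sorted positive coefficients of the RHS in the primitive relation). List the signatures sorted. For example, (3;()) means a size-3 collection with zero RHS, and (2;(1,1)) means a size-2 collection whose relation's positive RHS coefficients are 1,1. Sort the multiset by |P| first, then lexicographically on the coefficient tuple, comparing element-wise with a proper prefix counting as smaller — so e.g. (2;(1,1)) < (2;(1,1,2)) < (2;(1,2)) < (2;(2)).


Σ has 14 primitive collections:

  P={1,7}:  v_{1} + v_{7} = 0  ⟹  sig = (2;())
  P={2,6}:  v_{2} + v_{6} = 0  ⟹  sig = (2;())
  P={3,5}:  v_{3} + v_{5} = 0  ⟹  sig = (2;())
  P={1,3}:  v_{1} + v_{3} = v_{4}  ⟹  sig = (2;(1))
  P={1,5}:  v_{1} + v_{5} = v_{2}  ⟹  sig = (2;(1))
  P={1,6}:  v_{1} + v_{6} = v_{3}  ⟹  sig = (2;(1))
  P={2,3}:  v_{2} + v_{3} = v_{1}  ⟹  sig = (2;(1))
  P={2,7}:  v_{2} + v_{7} = v_{5}  ⟹  sig = (2;(1))
  P={3,7}:  v_{3} + v_{7} = v_{6}  ⟹  sig = (2;(1))
  P={4,5}:  v_{4} + v_{5} = v_{1}  ⟹  sig = (2;(1))
  P={4,7}:  v_{4} + v_{7} = v_{3}  ⟹  sig = (2;(1))
  P={5,6}:  v_{5} + v_{6} = v_{7}  ⟹  sig = (2;(1))
  P={2,4}:  v_{2} + v_{4} = 2·v_{1}  ⟹  sig = (2;(2))
  P={4,6}:  v_{4} + v_{6} = 2·v_{3}  ⟹  sig = (2;(2))

Hence PRS(X_Σ) =
    |P|=2: 14 collections, coeffs (), (), (), (1), (1), (1), (1), (1), (1), (1), (1), (1), (2), (2)


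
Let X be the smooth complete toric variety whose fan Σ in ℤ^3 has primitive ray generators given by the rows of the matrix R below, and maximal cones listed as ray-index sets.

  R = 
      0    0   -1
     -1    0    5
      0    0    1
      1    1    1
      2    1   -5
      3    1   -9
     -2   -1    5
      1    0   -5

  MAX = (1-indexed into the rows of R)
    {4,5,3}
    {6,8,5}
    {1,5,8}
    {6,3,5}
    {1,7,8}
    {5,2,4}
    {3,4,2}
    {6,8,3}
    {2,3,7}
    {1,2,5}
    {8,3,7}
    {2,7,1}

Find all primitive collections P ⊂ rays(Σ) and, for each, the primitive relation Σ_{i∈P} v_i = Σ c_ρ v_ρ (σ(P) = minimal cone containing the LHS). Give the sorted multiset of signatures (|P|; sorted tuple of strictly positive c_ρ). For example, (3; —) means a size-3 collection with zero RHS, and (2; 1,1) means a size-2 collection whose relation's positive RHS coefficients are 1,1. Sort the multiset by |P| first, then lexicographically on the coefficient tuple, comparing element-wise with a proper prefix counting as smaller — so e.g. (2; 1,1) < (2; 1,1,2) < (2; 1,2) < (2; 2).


12 collections generate NE(X_Σ); each relation:

  {1,3}:  v_{1} + v_{3} = 0 — sig = (2; —)
  {2,8}:  v_{2} + v_{8} = 0 — sig = (2; —)
  {5,7}:  v_{5} + v_{7} = 0 — sig = (2; —)
  {1,4}:  v_{1} + v_{4} = v_{2} + v_{5} — sig = (2; 1,1)
  {1,6}:  v_{1} + v_{6} = v_{5} + v_{8} — sig = (2; 1,1)
  {2,6}:  v_{2} + v_{6} = v_{3} + v_{5} — sig = (2; 1,1)
  {4,7}:  v_{4} + v_{7} = v_{2} + v_{3} — sig = (2; 1,1)
  {4,8}:  v_{4} + v_{8} = v_{3} + v_{5} — sig = (2; 1,1)
  {6,7}:  v_{6} + v_{7} = v_{3} + v_{8} — sig = (2; 1,1)
  {4,6}:  v_{4} + v_{6} = 2·v_{3} + 2·v_{5} — sig = (2; 2,2)
  {2,3,5}:  v_{2} + v_{3} + v_{5} = v_{4} — sig = (3; 1)
  {3,5,8}:  v_{3} + v_{5} + v_{8} = v_{6} — sig = (3; 1)

Hence PRS(X_Σ) =
    |P|=2: 10 collections, coeffs (), (), (), (1,1), (1,1), (1,1), (1,1), (1,1), (1,1), (2,2)
    |P|=3: 2 collections, coeffs (1), (1)


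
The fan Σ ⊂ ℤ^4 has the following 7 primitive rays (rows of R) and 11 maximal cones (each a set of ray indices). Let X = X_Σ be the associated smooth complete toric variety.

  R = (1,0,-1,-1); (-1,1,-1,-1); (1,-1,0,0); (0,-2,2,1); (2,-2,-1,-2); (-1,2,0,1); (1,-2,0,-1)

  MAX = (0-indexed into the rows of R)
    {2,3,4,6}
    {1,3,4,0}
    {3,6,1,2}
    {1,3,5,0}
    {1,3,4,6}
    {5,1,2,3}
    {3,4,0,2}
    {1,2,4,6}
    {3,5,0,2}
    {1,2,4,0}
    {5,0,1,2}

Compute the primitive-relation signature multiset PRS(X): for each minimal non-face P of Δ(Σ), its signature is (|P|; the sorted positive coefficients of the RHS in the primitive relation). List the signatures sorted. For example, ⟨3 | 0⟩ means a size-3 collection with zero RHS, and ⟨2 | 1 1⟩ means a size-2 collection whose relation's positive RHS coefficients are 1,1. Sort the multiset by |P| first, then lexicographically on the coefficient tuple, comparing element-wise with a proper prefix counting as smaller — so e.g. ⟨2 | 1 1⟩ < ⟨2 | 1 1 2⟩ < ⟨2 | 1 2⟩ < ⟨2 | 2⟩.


Σ has 5 primitive collections:

  {5,6}:  v_{5} + v_{6} = 0  so sig = ⟨2 | 0⟩
  {0,6}:  v_{0} + v_{6} = v_{4}  so sig = ⟨2 | 1⟩
  {4,5}:  v_{4} + v_{5} = v_{0}  so sig = ⟨2 | 1⟩
  {0,1,2,3}:  v_{0} + v_{1} + v_{2} + v_{3} = v_{6}  so sig = ⟨4 | 1⟩
  {1,2,3,4}:  v_{1} + v_{2} + v_{3} + v_{4} = 2·v_{6}  so sig = ⟨4 | 2⟩

so the primitive-relation signature multiset is
{ ⟨2 | 0⟩,  ⟨2 | 1⟩ ×2,  ⟨4 | 1⟩,  ⟨4 | 2⟩ }


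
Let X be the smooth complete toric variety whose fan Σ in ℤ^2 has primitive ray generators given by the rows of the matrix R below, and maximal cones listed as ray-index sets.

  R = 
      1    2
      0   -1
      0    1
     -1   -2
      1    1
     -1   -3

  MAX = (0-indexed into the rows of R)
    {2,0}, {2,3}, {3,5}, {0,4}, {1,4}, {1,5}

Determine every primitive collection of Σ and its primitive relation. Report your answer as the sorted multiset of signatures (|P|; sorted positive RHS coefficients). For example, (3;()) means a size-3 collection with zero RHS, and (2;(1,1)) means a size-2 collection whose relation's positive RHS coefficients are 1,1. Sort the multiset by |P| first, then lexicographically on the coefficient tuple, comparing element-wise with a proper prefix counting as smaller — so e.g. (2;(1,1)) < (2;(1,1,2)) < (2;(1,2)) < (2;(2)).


Σ has 9 primitive collections:

  P={0,3}:  v_{0} + v_{3} = 0  ⟹  sig = (2;())
  P={1,2}:  v_{1} + v_{2} = 0  ⟹  sig = (2;())
  P={0,1}:  v_{0} + v_{1} = v_{4}  ⟹  sig = (2;(1))
  P={0,5}:  v_{0} + v_{5} = v_{1}  ⟹  sig = (2;(1))
  P={1,3}:  v_{1} + v_{3} = v_{5}  ⟹  sig = (2;(1))
  P={2,4}:  v_{2} + v_{4} = v_{0}  ⟹  sig = (2;(1))
  P={2,5}:  v_{2} + v_{5} = v_{3}  ⟹  sig = (2;(1))
  P={3,4}:  v_{3} + v_{4} = v_{1}  ⟹  sig = (2;(1))
  P={4,5}:  v_{4} + v_{5} = 2·v_{1}  ⟹  sig = (2;(2))

so the primitive-relation signature multiset is
{ (2;()) ×2,  (2;(1)) ×6,  (2;(2)) }


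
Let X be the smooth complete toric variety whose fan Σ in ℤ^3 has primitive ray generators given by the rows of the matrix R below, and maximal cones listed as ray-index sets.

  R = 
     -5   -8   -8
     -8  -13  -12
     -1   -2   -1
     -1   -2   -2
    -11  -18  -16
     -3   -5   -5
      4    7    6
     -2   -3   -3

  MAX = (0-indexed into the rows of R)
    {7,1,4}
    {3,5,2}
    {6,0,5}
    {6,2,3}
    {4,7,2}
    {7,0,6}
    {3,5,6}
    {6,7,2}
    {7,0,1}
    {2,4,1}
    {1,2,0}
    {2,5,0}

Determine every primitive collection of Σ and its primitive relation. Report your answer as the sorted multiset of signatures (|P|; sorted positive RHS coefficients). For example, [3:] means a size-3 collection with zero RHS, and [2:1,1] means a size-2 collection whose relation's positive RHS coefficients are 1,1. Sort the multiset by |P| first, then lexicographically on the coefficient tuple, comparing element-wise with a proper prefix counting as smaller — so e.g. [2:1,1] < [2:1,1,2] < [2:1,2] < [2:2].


Primitive collections (14):

  • {3,7}:  v_{3} + v_{7} = v_{5}  so sig = [2:1]
  • {5,7}:  v_{5} + v_{7} = v_{0}  so sig = [2:1]
  • {1,3}:  v_{1} + v_{3} = v_{0} + v_{2} + v_{5}  so sig = [2:1,1,1]
  • {4,5}:  v_{4} + v_{5} = v_{0} + v_{1} + v_{2}  so sig = [2:1,1,1]
  • {1,5}:  v_{1} + v_{5} = 2·v_{0} + v_{2}  so sig = [2:1,2]
  • {4,6}:  v_{4} + v_{6} = v_{2} + 3·v_{7}  so sig = [2:1,3]
  • {0,3}:  v_{0} + v_{3} = 2·v_{5}  so sig = [2:2]
  • {0,4}:  v_{0} + v_{4} = 2·v_{1}  so sig = [2:2]
  • {1,6}:  v_{1} + v_{6} = 2·v_{7}  so sig = [2:2]
  • {3,4}:  v_{3} + v_{4} = 2·v_{0} + 2·v_{2}  so sig = [2:2,2]
  • {2,5,6}:  v_{2} + v_{5} + v_{6} = 0  so sig = [3:]
  • {0,2,6}:  v_{0} + v_{2} + v_{6} = v_{7}  so sig = [3:1]
  • {0,2,7}:  v_{0} + v_{2} + v_{7} = v_{1}  so sig = [3:1]
  • {1,2,7}:  v_{1} + v_{2} + v_{7} = v_{4}  so sig = [3:1]

Sorted signature multiset PRS(X):
[[2:1], [2:1], [2:1,1,1], [2:1,1,1], [2:1,2], [2:1,3], [2:2], [2:2], [2:2], [2:2,2], [3:], [3:1], [3:1], [3:1]]


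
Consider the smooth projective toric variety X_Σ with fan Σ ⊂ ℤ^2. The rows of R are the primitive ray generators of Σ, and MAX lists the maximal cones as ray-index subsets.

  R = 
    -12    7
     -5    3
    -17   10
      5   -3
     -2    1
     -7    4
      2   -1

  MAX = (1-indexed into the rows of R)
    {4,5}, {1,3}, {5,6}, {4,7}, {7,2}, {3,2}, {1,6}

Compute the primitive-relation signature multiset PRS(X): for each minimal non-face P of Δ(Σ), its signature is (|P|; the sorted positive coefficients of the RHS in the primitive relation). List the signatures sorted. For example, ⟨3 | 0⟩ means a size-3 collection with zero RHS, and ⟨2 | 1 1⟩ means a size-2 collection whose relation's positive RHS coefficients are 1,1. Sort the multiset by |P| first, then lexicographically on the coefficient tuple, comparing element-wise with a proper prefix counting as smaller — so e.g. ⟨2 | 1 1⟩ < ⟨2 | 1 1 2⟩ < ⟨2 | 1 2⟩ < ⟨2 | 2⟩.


Minimal non-faces — 14 found among 7 rays, 7 max cones:

  • {2,4}:  v_{2} + v_{4} = 0  ⇒ sig = ⟨2 | 0⟩
  • {5,7}:  v_{5} + v_{7} = 0  ⇒ sig = ⟨2 | 0⟩
  • {1,2}:  v_{1} + v_{2} = v_{3}  ⇒ sig = ⟨2 | 1⟩
  • {1,4}:  v_{1} + v_{4} = v_{6}  ⇒ sig = ⟨2 | 1⟩
  • {2,5}:  v_{2} + v_{5} = v_{6}  ⇒ sig = ⟨2 | 1⟩
  • {2,6}:  v_{2} + v_{6} = v_{1}  ⇒ sig = ⟨2 | 1⟩
  • {3,4}:  v_{3} + v_{4} = v_{1}  ⇒ sig = ⟨2 | 1⟩
  • {4,6}:  v_{4} + v_{6} = v_{5}  ⇒ sig = ⟨2 | 1⟩
  • {6,7}:  v_{6} + v_{7} = v_{2}  ⇒ sig = ⟨2 | 1⟩
  • {3,5}:  v_{3} + v_{5} = v_{1} + v_{6}  ⇒ sig = ⟨2 | 1 1⟩
  • {1,5}:  v_{1} + v_{5} = 2·v_{6}  ⇒ sig = ⟨2 | 2⟩
  • {1,7}:  v_{1} + v_{7} = 2·v_{2}  ⇒ sig = ⟨2 | 2⟩
  • {3,6}:  v_{3} + v_{6} = 2·v_{1}  ⇒ sig = ⟨2 | 2⟩
  • {3,7}:  v_{3} + v_{7} = 3·v_{2}  ⇒ sig = ⟨2 | 3⟩

so the primitive-relation signature multiset is
    |P|=2: 14 collections, coeffs (), (), (1), (1), (1), (1), (1), (1), (1), (1,1), (2), (2), (2), (3)


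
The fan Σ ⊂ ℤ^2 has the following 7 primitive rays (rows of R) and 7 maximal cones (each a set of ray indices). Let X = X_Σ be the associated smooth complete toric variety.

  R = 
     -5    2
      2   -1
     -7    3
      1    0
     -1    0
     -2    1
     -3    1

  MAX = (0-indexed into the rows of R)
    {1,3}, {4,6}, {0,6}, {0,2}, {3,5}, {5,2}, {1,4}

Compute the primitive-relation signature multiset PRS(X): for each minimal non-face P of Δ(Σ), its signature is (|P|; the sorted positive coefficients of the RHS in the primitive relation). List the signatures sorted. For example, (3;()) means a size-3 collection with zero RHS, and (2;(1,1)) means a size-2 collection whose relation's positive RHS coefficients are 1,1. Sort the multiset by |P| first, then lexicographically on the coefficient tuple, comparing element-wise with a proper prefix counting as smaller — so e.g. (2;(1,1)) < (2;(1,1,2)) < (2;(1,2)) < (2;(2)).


Minimal non-faces — 14 found among 7 rays, 7 max cones:

  • {1,5}:  v_{1} + v_{5} = 0  so sig = (2;())
  • {3,4}:  v_{3} + v_{4} = 0  so sig = (2;())
  • {0,1}:  v_{0} + v_{1} = v_{6}  so sig = (2;(1))
  • {0,5}:  v_{0} + v_{5} = v_{2}  so sig = (2;(1))
  • {1,2}:  v_{1} + v_{2} = v_{0}  so sig = (2;(1))
  • {1,6}:  v_{1} + v_{6} = v_{4}  so sig = (2;(1))
  • {3,6}:  v_{3} + v_{6} = v_{5}  so sig = (2;(1))
  • {4,5}:  v_{4} + v_{5} = v_{6}  so sig = (2;(1))
  • {5,6}:  v_{5} + v_{6} = v_{0}  so sig = (2;(1))
  • {2,4}:  v_{2} + v_{4} = v_{0} + v_{6}  so sig = (2;(1,1))
  • {0,3}:  v_{0} + v_{3} = 2·v_{5}  so sig = (2;(2))
  • {0,4}:  v_{0} + v_{4} = 2·v_{6}  so sig = (2;(2))
  • {2,6}:  v_{2} + v_{6} = 2·v_{0}  so sig = (2;(2))
  • {2,3}:  v_{2} + v_{3} = 3·v_{5}  so sig = (2;(3))

Signatures (|P|; sorted positive RHS coefficients), sorted:
[(2;()), (2;()), (2;(1)), (2;(1)), (2;(1)), (2;(1)), (2;(1)), (2;(1)), (2;(1)), (2;(1,1)), (2;(2)), (2;(2)), (2;(2)), (2;(3))]


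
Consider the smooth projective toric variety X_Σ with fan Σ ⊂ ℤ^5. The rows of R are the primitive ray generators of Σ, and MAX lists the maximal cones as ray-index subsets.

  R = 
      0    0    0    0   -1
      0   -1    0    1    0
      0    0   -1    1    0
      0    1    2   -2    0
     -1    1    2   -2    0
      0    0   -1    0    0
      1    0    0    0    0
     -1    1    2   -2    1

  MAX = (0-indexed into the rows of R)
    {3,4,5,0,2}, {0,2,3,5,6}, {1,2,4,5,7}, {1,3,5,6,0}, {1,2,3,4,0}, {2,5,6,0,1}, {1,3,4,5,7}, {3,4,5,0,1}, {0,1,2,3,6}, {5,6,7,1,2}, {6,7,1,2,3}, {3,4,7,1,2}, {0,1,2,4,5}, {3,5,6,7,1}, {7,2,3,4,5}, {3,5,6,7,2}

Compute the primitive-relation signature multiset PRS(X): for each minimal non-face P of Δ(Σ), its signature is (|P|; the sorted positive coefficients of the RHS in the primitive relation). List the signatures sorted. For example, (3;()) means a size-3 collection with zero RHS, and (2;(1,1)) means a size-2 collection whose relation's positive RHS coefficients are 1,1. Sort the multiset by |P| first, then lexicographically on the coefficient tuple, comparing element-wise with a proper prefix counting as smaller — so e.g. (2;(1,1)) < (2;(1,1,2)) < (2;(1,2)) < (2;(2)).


Minimal non-faces — 3 found among 8 rays, 16 max cones:

  {0,7}:  v_{0} + v_{7} = v_{4} — sig = (2;(1))
  {4,6}:  v_{4} + v_{6} = v_{3} — sig = (2;(1))
  {1,2,3,5}:  v_{1} + v_{2} + v_{3} + v_{5} = 0 — sig = (4;())

so the primitive-relation signature multiset is
[(2;(1)), (2;(1)), (4;())]


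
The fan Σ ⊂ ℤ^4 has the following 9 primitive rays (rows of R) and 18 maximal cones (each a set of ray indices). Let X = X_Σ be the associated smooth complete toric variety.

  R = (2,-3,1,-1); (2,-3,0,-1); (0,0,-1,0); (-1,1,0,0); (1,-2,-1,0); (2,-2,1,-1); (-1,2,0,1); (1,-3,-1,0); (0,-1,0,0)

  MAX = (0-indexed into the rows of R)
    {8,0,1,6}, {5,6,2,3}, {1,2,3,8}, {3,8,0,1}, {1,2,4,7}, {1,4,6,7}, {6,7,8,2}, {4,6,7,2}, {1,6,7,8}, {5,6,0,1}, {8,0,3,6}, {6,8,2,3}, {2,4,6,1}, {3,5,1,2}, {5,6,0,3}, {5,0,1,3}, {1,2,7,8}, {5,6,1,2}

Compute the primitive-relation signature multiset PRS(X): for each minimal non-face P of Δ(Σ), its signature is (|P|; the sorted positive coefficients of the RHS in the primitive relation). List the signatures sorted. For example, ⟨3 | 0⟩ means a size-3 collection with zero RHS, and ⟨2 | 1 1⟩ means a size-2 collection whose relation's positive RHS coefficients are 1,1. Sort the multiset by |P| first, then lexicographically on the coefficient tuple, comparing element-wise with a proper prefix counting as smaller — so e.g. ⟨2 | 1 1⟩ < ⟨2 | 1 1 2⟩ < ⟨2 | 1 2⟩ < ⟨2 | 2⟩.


Σ has 12 primitive collections:

  P={0,2}:  v_{0} + v_{2} = v_{1}  →  sig = ⟨2 | 1⟩
  P={4,8}:  v_{4} + v_{8} = v_{7}  →  sig = ⟨2 | 1⟩
  P={5,8}:  v_{5} + v_{8} = v_{0}  →  sig = ⟨2 | 1⟩
  P={3,4}:  v_{3} + v_{4} = v_{2} + v_{8}  →  sig = ⟨2 | 1 1⟩
  P={0,4}:  v_{0} + v_{4} = 2·v_{1} + v_{6} + v_{8}  →  sig = ⟨2 | 1 1 2⟩
  P={5,7}:  v_{5} + v_{7} = 2·v_{1} + v_{6} + v_{8}  →  sig = ⟨2 | 1 1 2⟩
  P={3,7}:  v_{3} + v_{7} = v_{2} + 2·v_{8}  →  sig = ⟨2 | 1 2⟩
  P={4,5}:  v_{4} + v_{5} = 2·v_{1} + v_{6}  →  sig = ⟨2 | 1 2⟩
  P={0,7}:  v_{0} + v_{7} = 2·v_{1} + v_{6} + 2·v_{8}  →  sig = ⟨2 | 1 2 2⟩
  P={1,3,6}:  v_{1} + v_{3} + v_{6} = 0  →  sig = ⟨3 | 0⟩
  P={1,2,6,8}:  v_{1} + v_{2} + v_{6} + v_{8} = v_{4}  →  sig = ⟨4 | 1⟩
  P={1,2,6,7}:  v_{1} + v_{2} + v_{6} + v_{7} = 2·v_{4}  →  sig = ⟨4 | 2⟩

Sorted signature multiset PRS(X):
    ⟨2 | 1⟩
    ⟨2 | 1⟩
    ⟨2 | 1⟩
    ⟨2 | 1 1⟩
    ⟨2 | 1 1 2⟩
    ⟨2 | 1 1 2⟩
    ⟨2 | 1 2⟩
    ⟨2 | 1 2⟩
    ⟨2 | 1 2 2⟩
    ⟨3 | 0⟩
    ⟨4 | 1⟩
    ⟨4 | 2⟩


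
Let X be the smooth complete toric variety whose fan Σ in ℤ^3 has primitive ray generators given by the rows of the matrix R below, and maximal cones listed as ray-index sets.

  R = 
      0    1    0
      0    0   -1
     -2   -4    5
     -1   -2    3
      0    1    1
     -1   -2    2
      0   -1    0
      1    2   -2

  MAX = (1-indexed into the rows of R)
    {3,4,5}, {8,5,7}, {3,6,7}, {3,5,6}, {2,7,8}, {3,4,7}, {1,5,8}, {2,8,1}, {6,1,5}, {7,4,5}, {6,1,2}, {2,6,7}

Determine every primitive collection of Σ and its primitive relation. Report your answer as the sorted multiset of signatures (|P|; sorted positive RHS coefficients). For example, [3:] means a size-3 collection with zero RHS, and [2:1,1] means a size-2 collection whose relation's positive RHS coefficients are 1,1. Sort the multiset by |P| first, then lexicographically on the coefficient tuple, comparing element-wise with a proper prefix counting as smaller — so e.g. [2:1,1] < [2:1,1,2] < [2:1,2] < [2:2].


Σ has 12 primitive collections:

  P = {1,7}:  v_{1} + v_{7} = 0  ⇒ sig = [2:]
  P = {6,8}:  v_{6} + v_{8} = 0  ⇒ sig = [2:]
  P = {2,4}:  v_{2} + v_{4} = v_{6}  ⇒ sig = [2:1]
  P = {2,5}:  v_{2} + v_{5} = v_{1}  ⇒ sig = [2:1]
  P = {3,8}:  v_{3} + v_{8} = v_{4}  ⇒ sig = [2:1]
  P = {4,6}:  v_{4} + v_{6} = v_{3}  ⇒ sig = [2:1]
  P = {1,4}:  v_{1} + v_{4} = v_{5} + v_{6}  ⇒ sig = [2:1,1]
  P = {4,8}:  v_{4} + v_{8} = v_{5} + v_{7}  ⇒ sig = [2:1,1]
  P = {1,3}:  v_{1} + v_{3} = v_{5} + 2·v_{6}  ⇒ sig = [2:1,2]
  P = {2,3}:  v_{2} + v_{3} = 2·v_{6}  ⇒ sig = [2:2]
  P = {5,6,7}:  v_{5} + v_{6} + v_{7} = v_{4}  ⇒ sig = [3:1]
  P = {3,5,7}:  v_{3} + v_{5} + v_{7} = 2·v_{4}  ⇒ sig = [3:2]

Hence PRS(X_Σ) =
    |P|=2: 10 collections, coeffs (), (), (1), (1), (1), (1), (1,1), (1,1), (1,2), (2)
    |P|=3: 2 collections, coeffs (1), (2)


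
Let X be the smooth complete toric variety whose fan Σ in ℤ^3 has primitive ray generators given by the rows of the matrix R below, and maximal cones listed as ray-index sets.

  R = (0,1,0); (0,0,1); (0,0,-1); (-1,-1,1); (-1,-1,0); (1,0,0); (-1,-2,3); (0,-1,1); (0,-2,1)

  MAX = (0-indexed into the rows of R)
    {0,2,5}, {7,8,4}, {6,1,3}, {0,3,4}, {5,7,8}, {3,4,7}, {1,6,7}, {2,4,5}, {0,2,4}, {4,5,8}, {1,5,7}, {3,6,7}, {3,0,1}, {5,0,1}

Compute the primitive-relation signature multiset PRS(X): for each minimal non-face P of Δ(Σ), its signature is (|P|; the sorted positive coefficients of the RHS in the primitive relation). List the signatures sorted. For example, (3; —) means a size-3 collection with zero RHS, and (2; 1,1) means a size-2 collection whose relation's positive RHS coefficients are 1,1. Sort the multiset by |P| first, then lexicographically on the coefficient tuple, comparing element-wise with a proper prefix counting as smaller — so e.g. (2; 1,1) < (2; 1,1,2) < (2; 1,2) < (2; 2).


|primitive collections| = 18. Relations:

  {1,2}:  v_{1} + v_{2} = 0  so sig = (2; —)
  {0,7}:  v_{0} + v_{7} = v_{1}  so sig = (2; 1)
  {0,8}:  v_{0} + v_{8} = v_{7}  so sig = (2; 1)
  {1,4}:  v_{1} + v_{4} = v_{3}  so sig = (2; 1)
  {2,3}:  v_{2} + v_{3} = v_{4}  so sig = (2; 1)
  {3,5}:  v_{3} + v_{5} = v_{7}  so sig = (2; 1)
  {2,6}:  v_{2} + v_{6} = v_{3} + v_{7}  so sig = (2; 1,1)
  {2,7}:  v_{2} + v_{7} = v_{4} + v_{5}  so sig = (2; 1,1)
  {0,6}:  v_{0} + v_{6} = 2·v_{1} + v_{3}  so sig = (2; 1,2)
  {3,8}:  v_{3} + v_{8} = v_{4} + 2·v_{7}  so sig = (2; 1,2)
  {4,6}:  v_{4} + v_{6} = 2·v_{3} + v_{7}  so sig = (2; 1,2)
  {5,6}:  v_{5} + v_{6} = v_{1} + 2·v_{7}  so sig = (2; 1,2)
  {6,8}:  v_{6} + v_{8} = v_{3} + 3·v_{7}  so sig = (2; 1,3)
  {1,8}:  v_{1} + v_{8} = 2·v_{7}  so sig = (2; 2)
  {2,8}:  v_{2} + v_{8} = 2·v_{4} + 2·v_{5}  so sig = (2; 2,2)
  {0,4,5}:  v_{0} + v_{4} + v_{5} = 0  so sig = (3; —)
  {1,3,7}:  v_{1} + v_{3} + v_{7} = v_{6}  so sig = (3; 1)
  {4,5,7}:  v_{4} + v_{5} + v_{7} = v_{8}  so sig = (3; 1)

so the primitive-relation signature multiset is
{ (2; —),  (2; 1) ×5,  (2; 1,1) ×2,  (2; 1,2) ×4,  (2; 1,3),  (2; 2),  (2; 2,2),  (3; —),  (3; 1) ×2 }


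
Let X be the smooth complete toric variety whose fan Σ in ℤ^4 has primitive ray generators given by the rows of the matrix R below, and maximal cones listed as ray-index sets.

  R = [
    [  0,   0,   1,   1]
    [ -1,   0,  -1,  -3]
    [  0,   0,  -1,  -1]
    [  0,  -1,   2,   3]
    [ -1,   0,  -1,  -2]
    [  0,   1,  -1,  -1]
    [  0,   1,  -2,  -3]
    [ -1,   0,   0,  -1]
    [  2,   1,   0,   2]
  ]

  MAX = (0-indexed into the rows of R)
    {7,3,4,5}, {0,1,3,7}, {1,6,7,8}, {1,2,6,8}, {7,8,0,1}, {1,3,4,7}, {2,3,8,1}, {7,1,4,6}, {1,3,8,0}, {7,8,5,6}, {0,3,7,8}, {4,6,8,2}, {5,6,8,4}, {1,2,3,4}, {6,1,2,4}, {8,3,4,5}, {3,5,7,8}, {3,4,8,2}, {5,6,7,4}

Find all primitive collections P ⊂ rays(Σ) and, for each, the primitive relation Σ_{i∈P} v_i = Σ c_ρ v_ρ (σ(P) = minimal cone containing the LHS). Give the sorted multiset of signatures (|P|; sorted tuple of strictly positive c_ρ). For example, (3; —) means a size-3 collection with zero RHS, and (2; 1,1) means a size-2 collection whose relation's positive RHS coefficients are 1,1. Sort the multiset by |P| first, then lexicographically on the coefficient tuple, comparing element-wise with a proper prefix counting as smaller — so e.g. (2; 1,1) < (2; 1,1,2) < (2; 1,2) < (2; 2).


Δ(Σ) — 9 vertices, 11 min non-faces:

  {0,2}:  v_{0} + v_{2} = 0  ⟹  sig = (2; —)
  {3,6}:  v_{3} + v_{6} = 0  ⟹  sig = (2; —)
  {0,4}:  v_{0} + v_{4} = v_{7}  ⟹  sig = (2; 1)
  {2,7}:  v_{2} + v_{7} = v_{4}  ⟹  sig = (2; 1)
  {1,5}:  v_{1} + v_{5} = v_{6} + v_{7}  ⟹  sig = (2; 1,1)
  {0,6}:  v_{0} + v_{6} = v_{1} + v_{7} + v_{8}  ⟹  sig = (2; 1,1,1)
  {0,5}:  v_{0} + v_{5} = 2·v_{7} + v_{8}  ⟹  sig = (2; 1,2)
  {2,5}:  v_{2} + v_{5} = 2·v_{4} + v_{8}  ⟹  sig = (2; 1,2)
  {1,4,8}:  v_{1} + v_{4} + v_{8} = v_{6}  ⟹  sig = (3; 1)
  {4,7,8}:  v_{4} + v_{7} + v_{8} = v_{5}  ⟹  sig = (3; 1)
  {1,3,7,8}:  v_{1} + v_{3} + v_{7} + v_{8} = v_{0}  ⟹  sig = (4; 1)

Hence PRS(X_Σ) =
{ (2; —) ×2,  (2; 1) ×2,  (2; 1,1),  (2; 1,1,1),  (2; 1,2) ×2,  (3; 1) ×2,  (4; 1) }
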